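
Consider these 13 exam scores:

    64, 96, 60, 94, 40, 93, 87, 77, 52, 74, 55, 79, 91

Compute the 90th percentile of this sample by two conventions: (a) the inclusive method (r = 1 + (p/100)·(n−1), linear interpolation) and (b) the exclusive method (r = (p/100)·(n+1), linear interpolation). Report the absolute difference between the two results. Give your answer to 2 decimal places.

Sorted: 40, 52, 55, 60, 64, 74, 77, 79, 87, 91, 93, 94, 96.
n = 13.
(a) r = 11.8; between ranks 11 (93) and 12 (94): 93.8.
(b) r = 12.6; between ranks 12 (94) and 13 (96): 95.2.
|93.8 − 95.2| = 1.4.

1.40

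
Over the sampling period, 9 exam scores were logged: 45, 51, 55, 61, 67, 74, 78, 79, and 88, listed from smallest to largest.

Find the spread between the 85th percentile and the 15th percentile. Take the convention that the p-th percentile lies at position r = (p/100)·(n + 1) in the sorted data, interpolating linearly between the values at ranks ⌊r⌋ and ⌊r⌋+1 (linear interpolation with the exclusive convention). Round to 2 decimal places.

35.50

n = 9.
P15: r = 1.5; ranks 1–2 are 45, 51; interpolating gives 48.
P85: r = 8.5; ranks 8–9 are 79, 88; interpolating gives 83.5.
Difference: 83.5 − 48 = 35.5.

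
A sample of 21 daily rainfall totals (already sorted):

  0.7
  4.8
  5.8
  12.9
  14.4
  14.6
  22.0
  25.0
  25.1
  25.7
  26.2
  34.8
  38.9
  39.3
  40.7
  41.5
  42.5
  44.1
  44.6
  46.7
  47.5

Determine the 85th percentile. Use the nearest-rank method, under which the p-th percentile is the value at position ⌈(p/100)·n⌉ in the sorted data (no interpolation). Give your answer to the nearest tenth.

44.1

n = 21.
Position = ⌈85/100 · 21⌉ = ⌈17.85⌉ = 18.
The value at rank 18 is 44.1.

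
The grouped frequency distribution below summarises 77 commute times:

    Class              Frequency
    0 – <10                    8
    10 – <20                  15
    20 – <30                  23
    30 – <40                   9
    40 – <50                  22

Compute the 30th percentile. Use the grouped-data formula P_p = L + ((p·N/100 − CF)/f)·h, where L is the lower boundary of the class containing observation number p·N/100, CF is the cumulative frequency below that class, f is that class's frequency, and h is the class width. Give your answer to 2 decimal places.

20.04

N = 77; target position k = 30/100 · 77 = 23.1.
Cumulative frequencies: 8, 23, 46, 55, 77.
Observation 23.1 falls in the class 20 – <30.
L = 20, CF = 23, f = 23, h = 10.
P30 = 20 + ((23.1 − 23)/23)·10 = 20 + 0.0434783 = 20.0435.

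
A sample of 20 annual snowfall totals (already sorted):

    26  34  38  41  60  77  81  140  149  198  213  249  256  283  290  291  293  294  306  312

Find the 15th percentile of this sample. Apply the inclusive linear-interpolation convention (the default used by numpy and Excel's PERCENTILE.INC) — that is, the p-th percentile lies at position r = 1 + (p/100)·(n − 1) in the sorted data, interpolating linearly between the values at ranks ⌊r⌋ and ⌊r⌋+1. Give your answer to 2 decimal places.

40.55

n = 20.
r = 1 + (15/100)·(20 − 1) = 1 + 2.85 = 3.85.
Rank 3 is 38 and rank 4 is 41.
Interpolate: 38 + 0.85·(41 − 38) = 38 + 0.85·3 = 40.55.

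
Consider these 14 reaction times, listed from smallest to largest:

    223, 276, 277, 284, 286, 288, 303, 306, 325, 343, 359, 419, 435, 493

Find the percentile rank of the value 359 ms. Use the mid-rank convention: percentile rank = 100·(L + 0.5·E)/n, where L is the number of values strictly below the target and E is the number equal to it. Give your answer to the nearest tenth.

Count below 359: L = 10; count equal: E = 1; n = 14.
Percentile rank = 100·(10 + 0.5·1)/14 = 100·10.5/14 = 75.

75.0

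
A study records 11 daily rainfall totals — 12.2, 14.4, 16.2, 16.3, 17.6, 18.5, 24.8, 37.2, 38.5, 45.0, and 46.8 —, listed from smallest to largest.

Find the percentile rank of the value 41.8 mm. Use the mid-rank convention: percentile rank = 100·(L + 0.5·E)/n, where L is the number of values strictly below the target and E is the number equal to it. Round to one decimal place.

81.8

Count below 41.8: L = 9; count equal: E = 0; n = 11.
Percentile rank = 100·(9 + 0.5·0)/11 = 100·9/11 = 81.82.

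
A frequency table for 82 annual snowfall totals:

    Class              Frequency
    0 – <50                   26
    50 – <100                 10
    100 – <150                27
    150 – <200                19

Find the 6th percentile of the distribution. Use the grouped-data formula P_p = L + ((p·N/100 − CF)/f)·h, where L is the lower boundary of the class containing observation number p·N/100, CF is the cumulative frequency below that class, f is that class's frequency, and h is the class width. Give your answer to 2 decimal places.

9.46

N = 82; target position k = 6/100 · 82 = 4.92.
Cumulative frequencies: 26, 36, 63, 82.
Observation 4.92 falls in the class 0 – <50.
L = 0, CF = 0, f = 26, h = 50.
P6 = 0 + ((4.92 − 0)/26)·50 = 0 + 9.46154 = 9.46154.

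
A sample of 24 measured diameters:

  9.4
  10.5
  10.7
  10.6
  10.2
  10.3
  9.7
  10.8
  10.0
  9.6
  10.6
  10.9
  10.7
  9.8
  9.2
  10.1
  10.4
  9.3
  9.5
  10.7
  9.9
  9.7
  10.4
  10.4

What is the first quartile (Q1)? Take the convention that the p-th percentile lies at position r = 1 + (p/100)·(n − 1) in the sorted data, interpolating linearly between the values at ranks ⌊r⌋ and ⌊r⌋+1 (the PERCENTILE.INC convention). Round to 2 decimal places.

9.70

Sorted: 9.2, 9.3, 9.4, 9.5, 9.6, 9.7, 9.7, 9.8, 9.9, 10.0, 10.1, 10.2, 10.3, 10.4, 10.4, 10.4, 10.5, 10.6, 10.6, 10.7, 10.7, 10.7, 10.8, 10.9.
n = 24.
r = 1 + (25/100)·(24 − 1) = 1 + 5.75 = 6.75.
Rank 6 is 9.7 and rank 7 is 9.7.
Interpolate: 9.7 + 0.75·(9.7 − 9.7) = 9.7 + 0.75·0 = 9.7.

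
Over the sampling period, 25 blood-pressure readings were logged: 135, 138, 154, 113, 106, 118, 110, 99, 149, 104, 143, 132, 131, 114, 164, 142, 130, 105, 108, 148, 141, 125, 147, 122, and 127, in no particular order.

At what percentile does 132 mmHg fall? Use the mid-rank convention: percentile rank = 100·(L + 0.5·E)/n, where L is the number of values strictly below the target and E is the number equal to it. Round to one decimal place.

58.0

Sorted: 99, 104, 105, 106, 108, 110, 113, 114, 118, 122, 125, 127, 130, 131, 132, 135, 138, 141, 142, 143, 147, 148, 149, 154, 164.
Count below 132: L = 14; count equal: E = 1; n = 25.
Percentile rank = 100·(14 + 0.5·1)/25 = 100·14.5/25 = 58.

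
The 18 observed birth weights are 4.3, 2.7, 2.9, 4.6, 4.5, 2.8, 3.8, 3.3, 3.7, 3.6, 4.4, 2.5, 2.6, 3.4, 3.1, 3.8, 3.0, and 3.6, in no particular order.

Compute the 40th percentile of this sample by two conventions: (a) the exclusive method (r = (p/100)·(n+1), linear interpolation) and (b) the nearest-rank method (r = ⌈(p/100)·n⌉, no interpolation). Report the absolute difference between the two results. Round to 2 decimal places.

Sorted: 2.5, 2.6, 2.7, 2.8, 2.9, 3.0, 3.1, 3.3, 3.4, 3.6, 3.6, 3.7, 3.8, 3.8, 4.3, 4.4, 4.5, 4.6.
n = 18.
(a) r = 7.6; between ranks 7 (3.1) and 8 (3.3): 3.22.
(b) the nearest-rank method: rank 8 → 3.3.
|3.22 − 3.3| = 0.08.

0.08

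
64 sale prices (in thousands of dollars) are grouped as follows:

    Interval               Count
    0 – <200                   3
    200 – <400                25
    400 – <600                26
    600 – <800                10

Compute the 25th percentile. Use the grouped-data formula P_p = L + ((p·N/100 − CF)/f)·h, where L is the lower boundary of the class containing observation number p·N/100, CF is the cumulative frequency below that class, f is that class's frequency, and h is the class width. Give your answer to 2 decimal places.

304.00

N = 64; target position k = 25/100 · 64 = 16.
Cumulative frequencies: 3, 28, 54, 64.
Observation 16 falls in the class 200 – <400.
L = 200, CF = 3, f = 25, h = 200.
P25 = 200 + ((16 − 3)/25)·200 = 200 + 104 = 304.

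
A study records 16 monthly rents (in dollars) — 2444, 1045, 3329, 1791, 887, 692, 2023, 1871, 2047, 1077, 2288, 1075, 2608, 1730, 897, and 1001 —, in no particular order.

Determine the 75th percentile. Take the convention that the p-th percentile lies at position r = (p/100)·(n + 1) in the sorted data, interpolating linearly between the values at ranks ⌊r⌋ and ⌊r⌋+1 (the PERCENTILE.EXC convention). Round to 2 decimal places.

2227.75

Sorted: 692, 887, 897, 1001, 1045, 1075, 1077, 1730, 1791, 1871, 2023, 2047, 2288, 2444, 2608, 3329.
n = 16.
r = (75/100)·(16 + 1) = 12.75.
Rank 12 is 2047 and rank 13 is 2288.
Interpolate: 2047 + 0.75·(2288 − 2047) = 2047 + 0.75·241 = 2227.75.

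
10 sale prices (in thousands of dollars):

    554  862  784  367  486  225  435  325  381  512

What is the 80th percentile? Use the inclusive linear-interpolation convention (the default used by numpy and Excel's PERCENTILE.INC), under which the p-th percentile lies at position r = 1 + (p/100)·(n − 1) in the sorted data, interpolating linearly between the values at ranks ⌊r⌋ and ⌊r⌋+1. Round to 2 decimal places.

Sorted: 225, 325, 367, 381, 435, 486, 512, 554, 784, 862.
n = 10.
r = 1 + (80/100)·(10 − 1) = 1 + 7.2 = 8.2.
Rank 8 is 554 and rank 9 is 784.
Interpolate: 554 + 0.2·(784 − 554) = 554 + 0.2·230 = 600.

600.00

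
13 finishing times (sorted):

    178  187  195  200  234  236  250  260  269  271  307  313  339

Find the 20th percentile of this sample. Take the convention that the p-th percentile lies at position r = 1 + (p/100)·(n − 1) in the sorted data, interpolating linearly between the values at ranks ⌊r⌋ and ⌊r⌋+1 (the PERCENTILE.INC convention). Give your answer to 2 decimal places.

197.00

n = 13.
r = 1 + (20/100)·(13 − 1) = 1 + 2.4 = 3.4.
Rank 3 is 195 and rank 4 is 200.
Interpolate: 195 + 0.4·(200 − 195) = 195 + 0.4·5 = 197.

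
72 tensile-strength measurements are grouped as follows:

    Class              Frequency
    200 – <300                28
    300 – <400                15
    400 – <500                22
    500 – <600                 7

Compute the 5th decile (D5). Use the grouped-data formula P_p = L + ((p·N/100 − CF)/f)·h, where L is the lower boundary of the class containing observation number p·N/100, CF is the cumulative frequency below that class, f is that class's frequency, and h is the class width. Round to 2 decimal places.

N = 72; target position k = 50/100 · 72 = 36.
Cumulative frequencies: 28, 43, 65, 72.
Observation 36 falls in the class 300 – <400.
L = 300, CF = 28, f = 15, h = 100.
P50 = 300 + ((36 − 28)/15)·100 = 300 + 53.3333 = 353.333.

353.33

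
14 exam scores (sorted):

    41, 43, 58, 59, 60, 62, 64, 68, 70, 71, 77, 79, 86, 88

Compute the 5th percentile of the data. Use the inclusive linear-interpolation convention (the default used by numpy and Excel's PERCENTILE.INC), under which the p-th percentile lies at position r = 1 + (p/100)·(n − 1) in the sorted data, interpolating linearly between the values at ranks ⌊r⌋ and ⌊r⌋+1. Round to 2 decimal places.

42.30

n = 14.
r = 1 + (5/100)·(14 − 1) = 1 + 0.65 = 1.65.
Rank 1 is 41 and rank 2 is 43.
Interpolate: 41 + 0.65·(43 − 41) = 41 + 0.65·2 = 42.3.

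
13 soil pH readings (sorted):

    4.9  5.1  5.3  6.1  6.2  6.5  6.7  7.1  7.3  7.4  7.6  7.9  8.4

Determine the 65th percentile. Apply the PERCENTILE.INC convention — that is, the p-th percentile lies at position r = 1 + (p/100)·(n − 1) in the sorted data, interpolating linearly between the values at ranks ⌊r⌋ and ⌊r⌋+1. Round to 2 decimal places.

n = 13.
r = 1 + (65/100)·(13 − 1) = 1 + 7.8 = 8.8.
Rank 8 is 7.1 and rank 9 is 7.3.
Interpolate: 7.1 + 0.8·(7.3 − 7.1) = 7.1 + 0.8·0.2 = 7.26.

7.26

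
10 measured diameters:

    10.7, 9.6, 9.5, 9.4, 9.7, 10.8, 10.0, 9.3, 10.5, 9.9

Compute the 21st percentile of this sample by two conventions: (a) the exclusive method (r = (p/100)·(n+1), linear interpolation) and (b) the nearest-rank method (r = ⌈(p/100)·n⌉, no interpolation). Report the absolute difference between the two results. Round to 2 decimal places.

0.07

Sorted: 9.3, 9.4, 9.5, 9.6, 9.7, 9.9, 10.0, 10.5, 10.7, 10.8.
n = 10.
(a) r = 2.31; between ranks 2 (9.4) and 3 (9.5): 9.431.
(b) the nearest-rank method: rank 3 → 9.5.
|9.431 − 9.5| = 0.069.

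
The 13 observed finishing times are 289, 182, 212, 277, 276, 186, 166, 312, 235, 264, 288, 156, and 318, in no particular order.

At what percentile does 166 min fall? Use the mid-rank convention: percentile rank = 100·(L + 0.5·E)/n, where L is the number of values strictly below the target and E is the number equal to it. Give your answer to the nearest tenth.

Sorted: 156, 166, 182, 186, 212, 235, 264, 276, 277, 288, 289, 312, 318.
Count below 166: L = 1; count equal: E = 1; n = 13.
Percentile rank = 100·(1 + 0.5·1)/13 = 100·1.5/13 = 11.54.

11.5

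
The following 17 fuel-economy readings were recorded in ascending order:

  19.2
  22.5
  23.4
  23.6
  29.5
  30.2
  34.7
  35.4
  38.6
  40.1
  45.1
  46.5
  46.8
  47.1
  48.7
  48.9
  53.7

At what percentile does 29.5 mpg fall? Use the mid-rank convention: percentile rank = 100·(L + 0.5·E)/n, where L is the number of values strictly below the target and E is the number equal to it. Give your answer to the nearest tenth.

Count below 29.5: L = 4; count equal: E = 1; n = 17.
Percentile rank = 100·(4 + 0.5·1)/17 = 100·4.5/17 = 26.47.

26.5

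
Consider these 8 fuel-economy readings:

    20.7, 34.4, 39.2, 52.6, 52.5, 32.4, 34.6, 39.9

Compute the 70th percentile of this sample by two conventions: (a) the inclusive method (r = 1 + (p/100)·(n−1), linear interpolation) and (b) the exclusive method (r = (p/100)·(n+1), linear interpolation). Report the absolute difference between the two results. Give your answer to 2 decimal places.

3.85

Sorted: 20.7, 32.4, 34.4, 34.6, 39.2, 39.9, 52.5, 52.6.
n = 8.
(a) r = 5.9; between ranks 5 (39.2) and 6 (39.9): 39.83.
(b) r = 6.3; between ranks 6 (39.9) and 7 (52.5): 43.68.
|39.83 − 43.68| = 3.85.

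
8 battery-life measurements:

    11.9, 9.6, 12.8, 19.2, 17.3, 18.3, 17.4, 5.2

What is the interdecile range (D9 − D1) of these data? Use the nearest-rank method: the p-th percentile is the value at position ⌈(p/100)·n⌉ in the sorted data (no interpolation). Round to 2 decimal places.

14.00

Sorted: 5.2, 9.6, 11.9, 12.8, 17.3, 17.4, 18.3, 19.2.
n = 8.
P10: rank ⌈10/100·8⌉ = 1 → 5.2.
P90: rank ⌈90/100·8⌉ = 8 → 19.2.
Difference: 19.2 − 5.2 = 14.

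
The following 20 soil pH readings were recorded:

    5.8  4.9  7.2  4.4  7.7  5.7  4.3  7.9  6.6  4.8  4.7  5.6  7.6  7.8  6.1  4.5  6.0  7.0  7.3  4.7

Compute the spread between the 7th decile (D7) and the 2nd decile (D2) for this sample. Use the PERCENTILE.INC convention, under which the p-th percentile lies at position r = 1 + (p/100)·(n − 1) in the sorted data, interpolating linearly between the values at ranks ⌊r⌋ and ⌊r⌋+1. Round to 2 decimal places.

Sorted: 4.3, 4.4, 4.5, 4.7, 4.7, 4.8, 4.9, 5.6, 5.7, 5.8, 6.0, 6.1, 6.6, 7.0, 7.2, 7.3, 7.6, 7.7, 7.8, 7.9.
n = 20.
P20: r = 4.8; ranks 4–5 are 4.7, 4.7; interpolating gives 4.7.
P70: r = 14.3; ranks 14–15 are 7.0, 7.2; interpolating gives 7.06.
Difference: 7.06 − 4.7 = 2.36.

2.36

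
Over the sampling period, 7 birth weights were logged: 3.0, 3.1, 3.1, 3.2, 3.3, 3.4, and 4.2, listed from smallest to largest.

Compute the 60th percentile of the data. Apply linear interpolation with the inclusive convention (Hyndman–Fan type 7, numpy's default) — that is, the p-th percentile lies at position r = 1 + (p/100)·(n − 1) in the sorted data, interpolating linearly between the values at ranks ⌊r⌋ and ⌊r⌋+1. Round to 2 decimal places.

n = 7.
r = 1 + (60/100)·(7 − 1) = 1 + 3.6 = 4.6.
Rank 4 is 3.2 and rank 5 is 3.3.
Interpolate: 3.2 + 0.6·(3.3 − 3.2) = 3.2 + 0.6·0.1 = 3.26.

3.26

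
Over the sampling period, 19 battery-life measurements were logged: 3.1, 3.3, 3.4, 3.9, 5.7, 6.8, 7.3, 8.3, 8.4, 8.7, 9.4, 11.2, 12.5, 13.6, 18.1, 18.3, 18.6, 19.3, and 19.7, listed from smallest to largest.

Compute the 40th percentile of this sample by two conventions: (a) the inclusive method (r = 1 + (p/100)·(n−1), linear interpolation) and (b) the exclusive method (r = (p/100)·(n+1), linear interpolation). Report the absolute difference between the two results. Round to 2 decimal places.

n = 19.
(a) r = 8.2; between ranks 8 (8.3) and 9 (8.4): 8.32.
(b) r = 8 → value at rank 8 = 8.3.
|8.32 − 8.3| = 0.02.

0.02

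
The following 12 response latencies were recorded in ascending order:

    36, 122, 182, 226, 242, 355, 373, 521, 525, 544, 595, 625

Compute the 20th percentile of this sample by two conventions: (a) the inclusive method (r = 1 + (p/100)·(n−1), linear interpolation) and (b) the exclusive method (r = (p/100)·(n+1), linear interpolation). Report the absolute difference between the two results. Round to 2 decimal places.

32.80

n = 12.
(a) r = 3.2; between ranks 3 (182) and 4 (226): 190.8.
(b) r = 2.6; between ranks 2 (122) and 3 (182): 158.
|190.8 − 158| = 32.8.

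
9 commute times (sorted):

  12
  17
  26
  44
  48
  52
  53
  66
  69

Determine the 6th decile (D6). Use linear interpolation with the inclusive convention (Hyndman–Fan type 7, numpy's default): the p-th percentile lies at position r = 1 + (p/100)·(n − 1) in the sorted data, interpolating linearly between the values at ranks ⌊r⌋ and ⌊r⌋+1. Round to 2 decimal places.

n = 9.
r = 1 + (60/100)·(9 − 1) = 1 + 4.8 = 5.8.
Rank 5 is 48 and rank 6 is 52.
Interpolate: 48 + 0.8·(52 − 48) = 48 + 0.8·4 = 51.2.

51.20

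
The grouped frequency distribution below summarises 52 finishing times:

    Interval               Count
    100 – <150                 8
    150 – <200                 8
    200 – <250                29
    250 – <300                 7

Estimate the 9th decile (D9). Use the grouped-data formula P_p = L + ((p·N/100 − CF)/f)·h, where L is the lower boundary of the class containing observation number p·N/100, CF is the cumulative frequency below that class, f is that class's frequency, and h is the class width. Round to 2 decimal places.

262.86

N = 52; target position k = 90/100 · 52 = 46.8.
Cumulative frequencies: 8, 16, 45, 52.
Observation 46.8 falls in the class 250 – <300.
L = 250, CF = 45, f = 7, h = 50.
P90 = 250 + ((46.8 − 45)/7)·50 = 250 + 12.8571 = 262.857.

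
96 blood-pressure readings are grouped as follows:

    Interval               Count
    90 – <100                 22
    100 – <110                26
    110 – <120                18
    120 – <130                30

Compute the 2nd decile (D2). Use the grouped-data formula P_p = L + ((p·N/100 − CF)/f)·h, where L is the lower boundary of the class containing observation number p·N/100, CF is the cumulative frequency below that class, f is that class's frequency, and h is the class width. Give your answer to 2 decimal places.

98.73

N = 96; target position k = 20/100 · 96 = 19.2.
Cumulative frequencies: 22, 48, 66, 96.
Observation 19.2 falls in the class 90 – <100.
L = 90, CF = 0, f = 22, h = 10.
P20 = 90 + ((19.2 − 0)/22)·10 = 90 + 8.72727 = 98.7273.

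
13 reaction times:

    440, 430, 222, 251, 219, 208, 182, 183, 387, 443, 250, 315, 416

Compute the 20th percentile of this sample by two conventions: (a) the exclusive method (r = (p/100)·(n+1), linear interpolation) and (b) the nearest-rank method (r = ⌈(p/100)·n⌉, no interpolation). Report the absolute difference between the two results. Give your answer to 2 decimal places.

5.00

Sorted: 182, 183, 208, 219, 222, 250, 251, 315, 387, 416, 430, 440, 443.
n = 13.
(a) r = 2.8; between ranks 2 (183) and 3 (208): 203.
(b) the nearest-rank method: rank 3 → 208.
|203 − 208| = 5.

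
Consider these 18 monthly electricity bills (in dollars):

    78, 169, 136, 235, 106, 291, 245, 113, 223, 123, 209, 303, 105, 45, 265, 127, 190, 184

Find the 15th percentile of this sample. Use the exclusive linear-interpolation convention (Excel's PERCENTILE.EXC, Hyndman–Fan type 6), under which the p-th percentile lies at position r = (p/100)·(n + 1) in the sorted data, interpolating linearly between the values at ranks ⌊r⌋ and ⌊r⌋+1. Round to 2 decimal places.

100.95

Sorted: 45, 78, 105, 106, 113, 123, 127, 136, 169, 184, 190, 209, 223, 235, 245, 265, 291, 303.
n = 18.
r = (15/100)·(18 + 1) = 2.85.
Rank 2 is 78 and rank 3 is 105.
Interpolate: 78 + 0.85·(105 − 78) = 78 + 0.85·27 = 100.95.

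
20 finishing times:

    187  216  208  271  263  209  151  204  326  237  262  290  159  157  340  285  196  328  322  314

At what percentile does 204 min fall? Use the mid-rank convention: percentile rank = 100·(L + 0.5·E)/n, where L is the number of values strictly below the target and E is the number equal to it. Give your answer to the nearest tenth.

27.5

Sorted: 151, 157, 159, 187, 196, 204, 208, 209, 216, 237, 262, 263, 271, 285, 290, 314, 322, 326, 328, 340.
Count below 204: L = 5; count equal: E = 1; n = 20.
Percentile rank = 100·(5 + 0.5·1)/20 = 100·5.5/20 = 27.5.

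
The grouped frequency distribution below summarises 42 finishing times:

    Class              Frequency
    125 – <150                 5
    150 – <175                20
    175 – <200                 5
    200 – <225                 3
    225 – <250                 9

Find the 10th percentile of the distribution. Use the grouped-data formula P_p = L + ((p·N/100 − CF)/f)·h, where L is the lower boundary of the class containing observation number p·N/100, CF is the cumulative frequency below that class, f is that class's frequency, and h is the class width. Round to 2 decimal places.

146.00

N = 42; target position k = 10/100 · 42 = 4.2.
Cumulative frequencies: 5, 25, 30, 33, 42.
Observation 4.2 falls in the class 125 – <150.
L = 125, CF = 0, f = 5, h = 25.
P10 = 125 + ((4.2 − 0)/5)·25 = 125 + 21 = 146.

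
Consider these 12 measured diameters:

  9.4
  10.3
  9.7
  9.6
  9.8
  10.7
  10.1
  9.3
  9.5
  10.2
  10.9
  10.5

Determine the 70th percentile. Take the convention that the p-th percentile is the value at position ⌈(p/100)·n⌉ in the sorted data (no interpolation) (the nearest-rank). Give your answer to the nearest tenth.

Sorted: 9.3, 9.4, 9.5, 9.6, 9.7, 9.8, 10.1, 10.2, 10.3, 10.5, 10.7, 10.9.
n = 12.
Position = ⌈70/100 · 12⌉ = ⌈8.4⌉ = 9.
The value at rank 9 is 10.3.

10.3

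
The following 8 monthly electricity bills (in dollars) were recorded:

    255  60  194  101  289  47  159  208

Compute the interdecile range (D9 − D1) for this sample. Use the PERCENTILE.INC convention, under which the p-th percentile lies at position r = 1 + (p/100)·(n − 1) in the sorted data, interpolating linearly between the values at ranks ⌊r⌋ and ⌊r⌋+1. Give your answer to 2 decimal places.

Sorted: 47, 60, 101, 159, 194, 208, 255, 289.
n = 8.
P10: r = 1.7; ranks 1–2 are 47, 60; interpolating gives 56.1.
P90: r = 7.3; ranks 7–8 are 255, 289; interpolating gives 265.2.
Difference: 265.2 − 56.1 = 209.1.

209.10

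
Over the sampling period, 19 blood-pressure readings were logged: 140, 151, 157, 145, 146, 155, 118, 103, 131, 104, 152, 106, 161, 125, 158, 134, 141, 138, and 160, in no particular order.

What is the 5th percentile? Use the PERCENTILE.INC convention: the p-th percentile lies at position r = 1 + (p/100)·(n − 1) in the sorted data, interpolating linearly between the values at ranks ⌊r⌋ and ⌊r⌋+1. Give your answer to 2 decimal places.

103.90

Sorted: 103, 104, 106, 118, 125, 131, 134, 138, 140, 141, 145, 146, 151, 152, 155, 157, 158, 160, 161.
n = 19.
r = 1 + (5/100)·(19 − 1) = 1 + 0.9 = 1.9.
Rank 1 is 103 and rank 2 is 104.
Interpolate: 103 + 0.9·(104 − 103) = 103 + 0.9·1 = 103.9.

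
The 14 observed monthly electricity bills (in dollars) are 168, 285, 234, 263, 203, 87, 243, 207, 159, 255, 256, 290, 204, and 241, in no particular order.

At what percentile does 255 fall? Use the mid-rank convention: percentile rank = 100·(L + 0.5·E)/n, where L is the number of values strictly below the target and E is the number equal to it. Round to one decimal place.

67.9

Sorted: 87, 159, 168, 203, 204, 207, 234, 241, 243, 255, 256, 263, 285, 290.
Count below 255: L = 9; count equal: E = 1; n = 14.
Percentile rank = 100·(9 + 0.5·1)/14 = 100·9.5/14 = 67.86.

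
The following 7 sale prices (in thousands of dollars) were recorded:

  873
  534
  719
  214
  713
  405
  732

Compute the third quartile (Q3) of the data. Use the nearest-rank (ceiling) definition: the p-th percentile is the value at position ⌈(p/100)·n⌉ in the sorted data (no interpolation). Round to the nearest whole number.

732

Sorted: 214, 405, 534, 713, 719, 732, 873.
n = 7.
Position = ⌈75/100 · 7⌉ = ⌈5.25⌉ = 6.
The value at rank 6 is 732.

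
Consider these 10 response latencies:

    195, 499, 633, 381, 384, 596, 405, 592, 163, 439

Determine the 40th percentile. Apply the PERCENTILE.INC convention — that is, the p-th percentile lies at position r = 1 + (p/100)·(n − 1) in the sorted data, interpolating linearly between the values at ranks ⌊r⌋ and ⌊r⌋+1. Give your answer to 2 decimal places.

396.60

Sorted: 163, 195, 381, 384, 405, 439, 499, 592, 596, 633.
n = 10.
r = 1 + (40/100)·(10 − 1) = 1 + 3.6 = 4.6.
Rank 4 is 384 and rank 5 is 405.
Interpolate: 384 + 0.6·(405 − 384) = 384 + 0.6·21 = 396.6.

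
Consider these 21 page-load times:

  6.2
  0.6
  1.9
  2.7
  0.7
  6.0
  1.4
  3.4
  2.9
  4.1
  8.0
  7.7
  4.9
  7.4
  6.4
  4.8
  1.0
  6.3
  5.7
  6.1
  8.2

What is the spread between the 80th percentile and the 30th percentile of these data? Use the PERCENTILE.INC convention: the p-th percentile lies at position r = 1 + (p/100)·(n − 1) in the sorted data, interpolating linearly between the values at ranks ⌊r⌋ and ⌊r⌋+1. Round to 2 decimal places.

3.50

Sorted: 0.6, 0.7, 1.0, 1.4, 1.9, 2.7, 2.9, 3.4, 4.1, 4.8, 4.9, 5.7, 6.0, 6.1, 6.2, 6.3, 6.4, 7.4, 7.7, 8.0, 8.2.
n = 21.
P30: r = 7 (integer) → 2.9.
P80: r = 17 (integer) → 6.4.
Difference: 6.4 − 2.9 = 3.5.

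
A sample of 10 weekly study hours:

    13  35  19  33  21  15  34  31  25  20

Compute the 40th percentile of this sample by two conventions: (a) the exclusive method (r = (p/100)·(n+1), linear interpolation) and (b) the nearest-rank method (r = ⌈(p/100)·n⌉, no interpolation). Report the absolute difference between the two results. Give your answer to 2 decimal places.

Sorted: 13, 15, 19, 20, 21, 25, 31, 33, 34, 35.
n = 10.
(a) r = 4.4; between ranks 4 (20) and 5 (21): 20.4.
(b) the nearest-rank method: rank 4 → 20.
|20.4 − 20| = 0.4.

0.40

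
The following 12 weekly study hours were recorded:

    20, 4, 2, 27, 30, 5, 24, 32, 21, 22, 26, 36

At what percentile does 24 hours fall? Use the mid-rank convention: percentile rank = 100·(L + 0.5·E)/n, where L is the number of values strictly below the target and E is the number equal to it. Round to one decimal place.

54.2

Sorted: 2, 4, 5, 20, 21, 22, 24, 26, 27, 30, 32, 36.
Count below 24: L = 6; count equal: E = 1; n = 12.
Percentile rank = 100·(6 + 0.5·1)/12 = 100·6.5/12 = 54.17.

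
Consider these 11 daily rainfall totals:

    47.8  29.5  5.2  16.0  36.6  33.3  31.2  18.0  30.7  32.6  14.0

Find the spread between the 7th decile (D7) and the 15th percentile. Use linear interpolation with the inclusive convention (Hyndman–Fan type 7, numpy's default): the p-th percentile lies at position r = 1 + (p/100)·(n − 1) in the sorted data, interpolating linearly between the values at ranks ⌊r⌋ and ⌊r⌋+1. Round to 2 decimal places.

Sorted: 5.2, 14.0, 16.0, 18.0, 29.5, 30.7, 31.2, 32.6, 33.3, 36.6, 47.8.
n = 11.
P15: r = 2.5; ranks 2–3 are 14.0, 16.0; interpolating gives 15.
P70: r = 8 (integer) → 32.6.
Difference: 32.6 − 15 = 17.6.

17.60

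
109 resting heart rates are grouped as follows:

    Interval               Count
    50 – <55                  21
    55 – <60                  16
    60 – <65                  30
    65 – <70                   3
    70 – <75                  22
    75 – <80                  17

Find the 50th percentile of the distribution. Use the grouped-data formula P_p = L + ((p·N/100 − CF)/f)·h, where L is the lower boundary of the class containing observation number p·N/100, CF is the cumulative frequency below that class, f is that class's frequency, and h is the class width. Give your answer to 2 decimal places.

62.92

N = 109; target position k = 50/100 · 109 = 54.5.
Cumulative frequencies: 21, 37, 67, 70, 92, 109.
Observation 54.5 falls in the class 60 – <65.
L = 60, CF = 37, f = 30, h = 5.
P50 = 60 + ((54.5 − 37)/30)·5 = 60 + 2.91667 = 62.9167.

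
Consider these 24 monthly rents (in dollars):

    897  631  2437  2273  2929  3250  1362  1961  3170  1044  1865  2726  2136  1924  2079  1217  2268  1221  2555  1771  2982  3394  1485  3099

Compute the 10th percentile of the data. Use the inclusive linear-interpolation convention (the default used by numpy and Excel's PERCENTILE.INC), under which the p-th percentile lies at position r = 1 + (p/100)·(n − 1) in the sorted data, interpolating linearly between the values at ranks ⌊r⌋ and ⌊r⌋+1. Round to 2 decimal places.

Sorted: 631, 897, 1044, 1217, 1221, 1362, 1485, 1771, 1865, 1924, 1961, 2079, 2136, 2268, 2273, 2437, 2555, 2726, 2929, 2982, 3099, 3170, 3250, 3394.
n = 24.
r = 1 + (10/100)·(24 − 1) = 1 + 2.3 = 3.3.
Rank 3 is 1044 and rank 4 is 1217.
Interpolate: 1044 + 0.3·(1217 − 1044) = 1044 + 0.3·173 = 1095.9.

1095.90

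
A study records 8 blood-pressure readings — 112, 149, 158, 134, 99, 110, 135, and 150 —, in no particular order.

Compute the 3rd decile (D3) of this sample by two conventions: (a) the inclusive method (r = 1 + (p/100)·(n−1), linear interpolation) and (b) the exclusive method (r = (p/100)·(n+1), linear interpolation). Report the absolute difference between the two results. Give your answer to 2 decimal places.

Sorted: 99, 110, 112, 134, 135, 149, 150, 158.
n = 8.
(a) r = 3.1; between ranks 3 (112) and 4 (134): 114.2.
(b) r = 2.7; between ranks 2 (110) and 3 (112): 111.4.
|114.2 − 111.4| = 2.8.

2.80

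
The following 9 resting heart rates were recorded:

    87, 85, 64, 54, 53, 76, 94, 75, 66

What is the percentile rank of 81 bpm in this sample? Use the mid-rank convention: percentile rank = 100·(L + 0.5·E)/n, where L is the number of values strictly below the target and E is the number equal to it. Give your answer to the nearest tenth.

Sorted: 53, 54, 64, 66, 75, 76, 85, 87, 94.
Count below 81: L = 6; count equal: E = 0; n = 9.
Percentile rank = 100·(6 + 0.5·0)/9 = 100·6/9 = 66.67.

66.7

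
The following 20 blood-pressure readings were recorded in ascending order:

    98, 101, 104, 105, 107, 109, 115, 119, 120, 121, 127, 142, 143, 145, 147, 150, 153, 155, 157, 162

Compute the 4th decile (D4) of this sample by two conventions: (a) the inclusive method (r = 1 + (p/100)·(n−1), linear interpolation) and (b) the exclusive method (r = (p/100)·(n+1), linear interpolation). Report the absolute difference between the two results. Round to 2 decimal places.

0.20

n = 20.
(a) r = 8.6; between ranks 8 (119) and 9 (120): 119.6.
(b) r = 8.4; between ranks 8 (119) and 9 (120): 119.4.
|119.6 − 119.4| = 0.2.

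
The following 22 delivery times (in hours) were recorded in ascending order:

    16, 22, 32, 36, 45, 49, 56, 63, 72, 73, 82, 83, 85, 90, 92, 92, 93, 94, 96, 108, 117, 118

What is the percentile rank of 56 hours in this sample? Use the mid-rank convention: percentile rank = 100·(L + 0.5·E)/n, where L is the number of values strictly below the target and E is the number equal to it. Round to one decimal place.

29.5

Count below 56: L = 6; count equal: E = 1; n = 22.
Percentile rank = 100·(6 + 0.5·1)/22 = 100·6.5/22 = 29.55.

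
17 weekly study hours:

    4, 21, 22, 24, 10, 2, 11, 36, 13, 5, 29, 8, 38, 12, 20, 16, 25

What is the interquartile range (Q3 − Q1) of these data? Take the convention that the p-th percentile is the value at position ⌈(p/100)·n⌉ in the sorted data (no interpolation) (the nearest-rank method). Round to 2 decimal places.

14.00

Sorted: 2, 4, 5, 8, 10, 11, 12, 13, 16, 20, 21, 22, 24, 25, 29, 36, 38.
n = 17.
P25: rank ⌈25/100·17⌉ = 5 → 10.
P75: rank ⌈75/100·17⌉ = 13 → 24.
Difference: 24 − 10 = 14.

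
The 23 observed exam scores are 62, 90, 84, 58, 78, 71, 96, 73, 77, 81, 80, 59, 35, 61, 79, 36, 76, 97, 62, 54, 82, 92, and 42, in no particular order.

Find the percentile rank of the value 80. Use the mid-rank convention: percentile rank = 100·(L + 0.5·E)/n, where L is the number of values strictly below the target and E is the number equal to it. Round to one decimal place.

67.4

Sorted: 35, 36, 42, 54, 58, 59, 61, 62, 62, 71, 73, 76, 77, 78, 79, 80, 81, 82, 84, 90, 92, 96, 97.
Count below 80: L = 15; count equal: E = 1; n = 23.
Percentile rank = 100·(15 + 0.5·1)/23 = 100·15.5/23 = 67.39.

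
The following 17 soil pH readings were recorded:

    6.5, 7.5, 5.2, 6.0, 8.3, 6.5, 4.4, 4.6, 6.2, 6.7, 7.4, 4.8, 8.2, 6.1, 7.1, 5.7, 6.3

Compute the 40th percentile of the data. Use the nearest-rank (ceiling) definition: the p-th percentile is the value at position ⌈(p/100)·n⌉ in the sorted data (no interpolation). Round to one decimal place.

6.1

Sorted: 4.4, 4.6, 4.8, 5.2, 5.7, 6.0, 6.1, 6.2, 6.3, 6.5, 6.5, 6.7, 7.1, 7.4, 7.5, 8.2, 8.3.
n = 17.
Position = ⌈40/100 · 17⌉ = ⌈6.8⌉ = 7.
The value at rank 7 is 6.1.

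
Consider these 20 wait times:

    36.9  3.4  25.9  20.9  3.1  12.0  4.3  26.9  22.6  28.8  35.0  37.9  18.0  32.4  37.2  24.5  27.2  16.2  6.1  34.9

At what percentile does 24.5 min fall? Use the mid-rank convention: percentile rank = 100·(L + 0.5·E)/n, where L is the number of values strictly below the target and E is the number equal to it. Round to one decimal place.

47.5

Sorted: 3.1, 3.4, 4.3, 6.1, 12.0, 16.2, 18.0, 20.9, 22.6, 24.5, 25.9, 26.9, 27.2, 28.8, 32.4, 34.9, 35.0, 36.9, 37.2, 37.9.
Count below 24.5: L = 9; count equal: E = 1; n = 20.
Percentile rank = 100·(9 + 0.5·1)/20 = 100·9.5/20 = 47.5.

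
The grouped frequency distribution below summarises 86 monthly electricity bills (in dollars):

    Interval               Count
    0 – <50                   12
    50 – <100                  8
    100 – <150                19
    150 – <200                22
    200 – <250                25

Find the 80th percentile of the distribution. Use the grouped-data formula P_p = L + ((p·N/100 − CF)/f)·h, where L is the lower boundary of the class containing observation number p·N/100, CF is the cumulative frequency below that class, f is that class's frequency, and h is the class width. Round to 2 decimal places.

N = 86; target position k = 80/100 · 86 = 68.8.
Cumulative frequencies: 12, 20, 39, 61, 86.
Observation 68.8 falls in the class 200 – <250.
L = 200, CF = 61, f = 25, h = 50.
P80 = 200 + ((68.8 − 61)/25)·50 = 200 + 15.6 = 215.6.

215.60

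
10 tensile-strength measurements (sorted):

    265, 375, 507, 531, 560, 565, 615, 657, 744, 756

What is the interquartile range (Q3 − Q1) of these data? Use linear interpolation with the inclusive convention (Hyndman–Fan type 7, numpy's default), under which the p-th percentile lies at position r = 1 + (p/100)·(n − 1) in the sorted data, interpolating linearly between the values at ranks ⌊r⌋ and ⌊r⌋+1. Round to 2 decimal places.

133.50

n = 10.
P25: r = 3.25; ranks 3–4 are 507, 531; interpolating gives 513.
P75: r = 7.75; ranks 7–8 are 615, 657; interpolating gives 646.5.
Difference: 646.5 − 513 = 133.5.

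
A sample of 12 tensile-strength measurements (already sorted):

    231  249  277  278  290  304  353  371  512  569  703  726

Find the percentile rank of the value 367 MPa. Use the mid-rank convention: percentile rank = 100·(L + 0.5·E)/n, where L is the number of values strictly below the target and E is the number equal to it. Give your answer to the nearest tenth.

Count below 367: L = 7; count equal: E = 0; n = 12.
Percentile rank = 100·(7 + 0.5·0)/12 = 100·7/12 = 58.33.

58.3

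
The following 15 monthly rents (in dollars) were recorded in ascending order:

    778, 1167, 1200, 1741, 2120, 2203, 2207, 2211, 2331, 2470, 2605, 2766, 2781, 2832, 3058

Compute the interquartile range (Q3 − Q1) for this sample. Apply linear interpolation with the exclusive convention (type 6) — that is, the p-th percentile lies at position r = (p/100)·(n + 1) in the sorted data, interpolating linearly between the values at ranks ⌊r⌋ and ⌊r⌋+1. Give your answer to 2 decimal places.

n = 15.
P25: r = 4 (integer) → 1741.
P75: r = 12 (integer) → 2766.
Difference: 2766 − 1741 = 1025.

1025.00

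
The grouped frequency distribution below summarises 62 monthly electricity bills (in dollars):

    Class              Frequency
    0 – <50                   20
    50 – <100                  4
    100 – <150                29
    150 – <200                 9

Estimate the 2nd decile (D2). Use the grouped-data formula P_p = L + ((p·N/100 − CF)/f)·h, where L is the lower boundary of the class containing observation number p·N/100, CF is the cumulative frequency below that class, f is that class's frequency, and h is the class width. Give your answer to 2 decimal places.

31.00

N = 62; target position k = 20/100 · 62 = 12.4.
Cumulative frequencies: 20, 24, 53, 62.
Observation 12.4 falls in the class 0 – <50.
L = 0, CF = 0, f = 20, h = 50.
P20 = 0 + ((12.4 − 0)/20)·50 = 0 + 31 = 31.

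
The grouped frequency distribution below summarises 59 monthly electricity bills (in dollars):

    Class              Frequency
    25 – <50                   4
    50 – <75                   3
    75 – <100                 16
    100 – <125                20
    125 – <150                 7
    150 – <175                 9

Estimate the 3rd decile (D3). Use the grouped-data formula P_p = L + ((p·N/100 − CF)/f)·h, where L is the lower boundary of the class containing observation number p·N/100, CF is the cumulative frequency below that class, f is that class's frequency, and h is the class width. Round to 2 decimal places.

91.72

N = 59; target position k = 30/100 · 59 = 17.7.
Cumulative frequencies: 4, 7, 23, 43, 50, 59.
Observation 17.7 falls in the class 75 – <100.
L = 75, CF = 7, f = 16, h = 25.
P30 = 75 + ((17.7 − 7)/16)·25 = 75 + 16.7188 = 91.7188.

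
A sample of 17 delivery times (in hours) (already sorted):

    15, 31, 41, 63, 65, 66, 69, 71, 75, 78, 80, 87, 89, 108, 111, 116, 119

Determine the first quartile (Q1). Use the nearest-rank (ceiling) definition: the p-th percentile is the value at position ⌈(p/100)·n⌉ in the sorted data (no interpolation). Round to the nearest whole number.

n = 17.
Position = ⌈25/100 · 17⌉ = ⌈4.25⌉ = 5.
The value at rank 5 is 65.

65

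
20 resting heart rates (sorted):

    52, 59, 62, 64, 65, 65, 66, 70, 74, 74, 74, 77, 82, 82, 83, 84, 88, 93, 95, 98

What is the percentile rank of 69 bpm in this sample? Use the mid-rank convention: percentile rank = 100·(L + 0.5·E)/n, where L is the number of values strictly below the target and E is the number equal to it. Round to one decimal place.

35.0

Count below 69: L = 7; count equal: E = 0; n = 20.
Percentile rank = 100·(7 + 0.5·0)/20 = 100·7/20 = 35.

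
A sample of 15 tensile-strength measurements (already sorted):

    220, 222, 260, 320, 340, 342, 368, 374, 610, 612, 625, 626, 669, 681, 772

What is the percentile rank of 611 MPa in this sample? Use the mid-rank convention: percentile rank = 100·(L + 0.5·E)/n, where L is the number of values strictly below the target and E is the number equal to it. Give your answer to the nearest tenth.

60.0

Count below 611: L = 9; count equal: E = 0; n = 15.
Percentile rank = 100·(9 + 0.5·0)/15 = 100·9/15 = 60.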